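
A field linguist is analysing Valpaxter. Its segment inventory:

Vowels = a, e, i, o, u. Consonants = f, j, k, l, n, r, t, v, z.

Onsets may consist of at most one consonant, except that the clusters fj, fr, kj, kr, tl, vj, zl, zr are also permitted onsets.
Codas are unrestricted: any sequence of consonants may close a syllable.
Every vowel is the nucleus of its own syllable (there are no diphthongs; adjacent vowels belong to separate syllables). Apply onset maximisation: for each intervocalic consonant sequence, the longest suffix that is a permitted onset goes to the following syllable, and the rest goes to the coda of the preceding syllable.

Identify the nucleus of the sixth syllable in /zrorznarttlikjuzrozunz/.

Nuclei (vowels): o, a, i, u, o, u → 6 syllables.
The sixth nucleus (vowel 6 from the left) is /u/.

u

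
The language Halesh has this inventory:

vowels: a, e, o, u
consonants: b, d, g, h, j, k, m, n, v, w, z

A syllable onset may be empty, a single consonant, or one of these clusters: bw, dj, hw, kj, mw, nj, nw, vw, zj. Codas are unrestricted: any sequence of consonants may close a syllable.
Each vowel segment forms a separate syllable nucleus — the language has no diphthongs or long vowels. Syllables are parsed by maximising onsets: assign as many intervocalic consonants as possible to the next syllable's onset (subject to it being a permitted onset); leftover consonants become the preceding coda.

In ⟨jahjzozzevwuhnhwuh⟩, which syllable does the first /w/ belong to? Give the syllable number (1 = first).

4

Vowels present: a, o, e, u, u; each is a nucleus, giving 5 syllables.
σ1/σ2 boundary: /hjz/ splits as /hj/ + /z/ (/z/ is the longest suffix that is a licit onset).
σ2/σ3 boundary: /zz/; trying suffixes from longest down, /z/ is the first permitted one, so coda /z/ | onset /z/.
σ3/σ4 boundary: cluster /vw/ — /vw/ is itself a permitted onset, so the whole cluster goes right; preceding coda = ∅.
σ4/σ5 boundary: cluster /hnhw/ — the longest permitted-onset suffix is /hw/; onset = /hw/, preceding coda = /hn/.
Syllabification: jahj.zoz.ze.vwuhn.hwuh.
The first /w/ is in the onset of syllable 4 (/vwuhn/).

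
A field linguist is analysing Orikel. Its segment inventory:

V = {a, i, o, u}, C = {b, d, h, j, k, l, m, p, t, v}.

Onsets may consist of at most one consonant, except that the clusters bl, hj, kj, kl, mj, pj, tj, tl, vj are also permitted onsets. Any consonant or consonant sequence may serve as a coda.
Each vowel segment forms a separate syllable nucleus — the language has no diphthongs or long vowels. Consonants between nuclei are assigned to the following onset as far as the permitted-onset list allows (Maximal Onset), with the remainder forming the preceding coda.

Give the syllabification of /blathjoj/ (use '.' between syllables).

blat.hjoj

Vowels present: a, o; each is a nucleus, giving 2 syllables.
/a…o/ gap (V1→V2): cluster /thj/ — the longest permitted-onset suffix is /hj/; onset = /hj/, preceding coda = /t/.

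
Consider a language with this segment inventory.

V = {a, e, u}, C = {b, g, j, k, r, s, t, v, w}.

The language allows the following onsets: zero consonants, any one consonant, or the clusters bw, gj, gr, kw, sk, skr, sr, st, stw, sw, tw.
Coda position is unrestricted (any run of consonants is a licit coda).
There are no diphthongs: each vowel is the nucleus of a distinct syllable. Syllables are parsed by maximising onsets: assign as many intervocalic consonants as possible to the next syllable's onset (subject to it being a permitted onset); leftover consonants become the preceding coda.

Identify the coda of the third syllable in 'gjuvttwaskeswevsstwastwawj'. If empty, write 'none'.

Nuclei (vowels): u, a, e, e, a, a → 6 syllables.
/u…a/ gap (V1→V2): /vttw/; trying suffixes from longest down, /tw/ is the first permitted one, so coda /vt/ | onset /tw/.
/a…e/ gap (V2→V3): /sk/ — entire cluster is a permitted onset → onset /sk/, coda ∅.
/e…e/ gap (V3→V4): /sw/ — entire cluster is a permitted onset → onset /sw/, coda ∅.
/e…a/ gap (V4→V5): /vsstw/ splits as /vs/ + /stw/ (/stw/ is the longest suffix that is a licit onset).
/a…a/ gap (V5→V6): /stw/ is a licit onset in full, so it all attaches to the next syllable.
Result: gjuvt.twa.ske.swevs.stwa.stwawj.
Syllable 3 is /ske/: onset /sk/, nucleus /e/, coda ∅.

none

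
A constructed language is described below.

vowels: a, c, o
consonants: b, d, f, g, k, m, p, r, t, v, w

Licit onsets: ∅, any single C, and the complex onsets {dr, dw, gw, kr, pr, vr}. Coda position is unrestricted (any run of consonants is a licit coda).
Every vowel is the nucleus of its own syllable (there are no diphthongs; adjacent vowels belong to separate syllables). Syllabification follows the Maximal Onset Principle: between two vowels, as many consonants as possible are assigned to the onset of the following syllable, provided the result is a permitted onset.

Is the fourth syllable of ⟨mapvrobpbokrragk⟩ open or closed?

closed

The vowels are a, o, o, a — 4 nuclei, so 4 syllables.
/a…o/ gap (V1→V2): /pvr/ splits as /p/ + /vr/ (/vr/ is the longest suffix that is a licit onset).
/o…o/ gap (V2→V3): /bpb/; trying suffixes from longest down, /b/ is the first permitted one, so coda /bp/ | onset /b/.
/o…a/ gap (V3→V4): cluster /krr/ — the longest permitted-onset suffix is /r/; onset = /r/, preceding coda = /kr/.
So the parse is map.vrobp.bokr.ragk.
Syllable 4 is /ragk/ with coda /gk/, so it is closed.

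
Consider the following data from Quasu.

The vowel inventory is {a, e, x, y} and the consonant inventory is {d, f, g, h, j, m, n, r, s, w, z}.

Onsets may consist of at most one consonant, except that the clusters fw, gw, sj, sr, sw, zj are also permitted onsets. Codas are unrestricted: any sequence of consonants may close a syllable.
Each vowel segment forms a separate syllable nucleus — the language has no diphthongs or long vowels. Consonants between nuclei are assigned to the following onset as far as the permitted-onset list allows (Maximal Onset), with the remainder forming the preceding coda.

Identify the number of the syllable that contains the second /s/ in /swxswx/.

2

Vowels present: x, x; each is a nucleus, giving 2 syllables.
/x…x/ gap (V1→V2): /sw/ — entire cluster is a permitted onset → onset /sw/, coda ∅.
Putting it together: swx.swx.
The second /s/ is in the onset of syllable 2 (/swx/).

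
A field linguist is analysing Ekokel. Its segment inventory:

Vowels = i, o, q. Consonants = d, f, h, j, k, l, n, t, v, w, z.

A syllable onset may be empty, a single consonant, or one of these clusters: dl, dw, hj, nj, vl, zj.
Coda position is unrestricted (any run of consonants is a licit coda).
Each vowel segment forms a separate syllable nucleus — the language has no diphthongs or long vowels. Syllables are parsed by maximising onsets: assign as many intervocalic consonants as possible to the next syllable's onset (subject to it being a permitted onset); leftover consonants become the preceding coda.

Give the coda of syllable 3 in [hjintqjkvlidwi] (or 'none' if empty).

Vowels present: i, q, i, i; each is a nucleus, giving 4 syllables.
σ1/σ2 boundary: cluster /nt/ — the longest permitted-onset suffix is /t/; onset = /t/, preceding coda = /n/.
σ2/σ3 boundary: /jkvl/ — longest licit onset from the right is /vl/, leaving /jk/ as coda.
σ3/σ4 boundary: cluster /dw/ — /dw/ is itself a permitted onset, so the whole cluster goes right; preceding coda = ∅.
Result: hjin.tqjk.vli.dwi.
Syllable 3 is /vli/: onset /vl/, nucleus /i/, coda ∅.

none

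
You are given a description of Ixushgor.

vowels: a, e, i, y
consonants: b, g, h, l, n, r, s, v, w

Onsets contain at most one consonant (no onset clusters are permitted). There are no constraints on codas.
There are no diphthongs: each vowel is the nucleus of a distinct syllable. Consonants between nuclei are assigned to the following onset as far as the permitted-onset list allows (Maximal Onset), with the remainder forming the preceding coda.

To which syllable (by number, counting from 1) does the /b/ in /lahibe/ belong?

Vowels present: a, i, e; each is a nucleus, giving 3 syllables.
Between /a/ (V1) and /i/ (V2): just /h/ — single C goes to the following onset.
Between /i/ (V2) and /e/ (V3): just /b/ — single C goes to the following onset.
So the parse is la.hi.be.
The /b/ is in the onset of syllable 3 (/be/).

3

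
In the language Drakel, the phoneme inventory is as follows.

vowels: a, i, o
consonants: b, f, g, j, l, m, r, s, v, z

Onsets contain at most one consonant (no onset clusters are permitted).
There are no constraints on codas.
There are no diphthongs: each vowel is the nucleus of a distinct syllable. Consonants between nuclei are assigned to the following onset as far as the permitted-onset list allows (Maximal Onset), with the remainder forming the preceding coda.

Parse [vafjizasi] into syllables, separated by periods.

vaf.ji.za.si

Vowels present: a, i, a, i; each is a nucleus, giving 4 syllables.
/a…i/ gap (V1→V2): /fj/ splits as /f/ + /j/ (/j/ is the longest suffix that is a licit onset).
/i…a/ gap (V2→V3): just /z/ — single C goes to the following onset.
/a…i/ gap (V3→V4): just /s/ — single C goes to the following onset.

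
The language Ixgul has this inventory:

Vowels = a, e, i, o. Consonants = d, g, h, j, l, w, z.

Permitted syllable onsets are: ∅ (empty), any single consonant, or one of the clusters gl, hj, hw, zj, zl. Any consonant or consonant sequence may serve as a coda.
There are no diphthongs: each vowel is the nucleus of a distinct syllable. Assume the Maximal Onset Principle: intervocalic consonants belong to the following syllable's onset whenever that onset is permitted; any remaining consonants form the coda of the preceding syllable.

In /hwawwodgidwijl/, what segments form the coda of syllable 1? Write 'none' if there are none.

The vowels are a, o, i, i — 4 nuclei, so 4 syllables.
V1 /a/ – V2 /o/: /ww/ splits as /w/ + /w/ (/w/ is the longest suffix that is a licit onset).
V2 /o/ – V3 /i/: cluster /dg/ — the longest permitted-onset suffix is /g/; onset = /g/, preceding coda = /d/.
V3 /i/ – V4 /i/: cluster /dw/ — the longest permitted-onset suffix is /w/; onset = /w/, preceding coda = /d/.
Putting it together: hwaw.wod.gid.wijl.
Syllable 1 is /hwaw/: onset /hw/, nucleus /a/, coda /w/.

w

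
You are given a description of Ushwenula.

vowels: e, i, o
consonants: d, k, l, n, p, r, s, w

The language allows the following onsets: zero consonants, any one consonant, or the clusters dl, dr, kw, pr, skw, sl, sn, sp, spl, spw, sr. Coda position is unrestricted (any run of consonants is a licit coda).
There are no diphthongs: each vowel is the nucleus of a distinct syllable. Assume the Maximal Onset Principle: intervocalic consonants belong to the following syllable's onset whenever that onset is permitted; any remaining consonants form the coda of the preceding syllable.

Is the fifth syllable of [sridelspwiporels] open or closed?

closed

The vowels are i, e, i, o, e — 5 nuclei, so 5 syllables.
/i…e/ gap (V1→V2): just /d/ — single C goes to the following onset.
/e…i/ gap (V2→V3): /lspw/ — longest licit onset from the right is /spw/, leaving /l/ as coda.
/i…o/ gap (V3→V4): /p/ is a single consonant, so it becomes the next onset.
/o…e/ gap (V4→V5): just /r/ — single C goes to the following onset.
Result: sri.del.spwi.po.rels.
Syllable 5 is /rels/ with coda /ls/, so it is closed.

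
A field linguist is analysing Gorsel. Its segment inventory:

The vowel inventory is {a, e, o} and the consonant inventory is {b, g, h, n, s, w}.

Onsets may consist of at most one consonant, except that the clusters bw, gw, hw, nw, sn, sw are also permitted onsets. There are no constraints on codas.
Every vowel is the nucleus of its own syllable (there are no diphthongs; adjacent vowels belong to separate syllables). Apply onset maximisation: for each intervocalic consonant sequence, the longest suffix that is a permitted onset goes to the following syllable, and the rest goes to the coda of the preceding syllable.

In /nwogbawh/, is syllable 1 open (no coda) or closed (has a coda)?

Vowels present: o, a; each is a nucleus, giving 2 syllables.
V1 /o/ – V2 /a/: /gb/ — longest licit onset from the right is /b/, leaving /g/ as coda.
So the parse is nwog.bawh.
Syllable 1 is /nwog/ with coda /g/, so it is closed.

closed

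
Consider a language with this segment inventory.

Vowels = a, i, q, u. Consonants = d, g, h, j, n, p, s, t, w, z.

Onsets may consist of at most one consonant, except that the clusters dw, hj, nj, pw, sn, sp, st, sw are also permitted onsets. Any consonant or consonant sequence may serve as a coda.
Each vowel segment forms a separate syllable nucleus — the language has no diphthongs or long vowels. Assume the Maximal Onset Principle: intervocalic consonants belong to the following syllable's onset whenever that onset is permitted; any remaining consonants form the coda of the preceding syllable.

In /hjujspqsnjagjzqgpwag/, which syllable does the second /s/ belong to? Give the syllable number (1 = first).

2

Nuclei (vowels): u, q, a, q, a → 5 syllables.
Between /u/ (V1) and /q/ (V2): cluster /jsp/ — the longest permitted-onset suffix is /sp/; onset = /sp/, preceding coda = /j/.
Between /q/ (V2) and /a/ (V3): /snj/ splits as /s/ + /nj/ (/nj/ is the longest suffix that is a licit onset).
Between /a/ (V3) and /q/ (V4): /gjz/ splits as /gj/ + /z/ (/z/ is the longest suffix that is a licit onset).
Between /q/ (V4) and /a/ (V5): /gpw/ splits as /g/ + /pw/ (/pw/ is the longest suffix that is a licit onset).
Result: hjuj.spqs.njagj.zqg.pwag.
The second /s/ is in the coda of syllable 2 (/spqs/).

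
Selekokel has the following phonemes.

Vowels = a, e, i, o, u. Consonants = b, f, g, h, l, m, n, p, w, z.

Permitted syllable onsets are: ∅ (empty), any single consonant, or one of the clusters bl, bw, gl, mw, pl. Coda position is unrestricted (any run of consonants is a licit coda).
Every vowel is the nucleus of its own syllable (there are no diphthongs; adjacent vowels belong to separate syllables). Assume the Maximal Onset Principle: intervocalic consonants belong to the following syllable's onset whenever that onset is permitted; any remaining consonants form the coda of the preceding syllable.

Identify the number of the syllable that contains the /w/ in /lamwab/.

The vowels are a, a — 2 nuclei, so 2 syllables.
V1 /a/ – V2 /a/: /mw/ — entire cluster is a permitted onset → onset /mw/, coda ∅.
So the parse is la.mwab.
The /w/ is in the onset of syllable 2 (/mwab/).

2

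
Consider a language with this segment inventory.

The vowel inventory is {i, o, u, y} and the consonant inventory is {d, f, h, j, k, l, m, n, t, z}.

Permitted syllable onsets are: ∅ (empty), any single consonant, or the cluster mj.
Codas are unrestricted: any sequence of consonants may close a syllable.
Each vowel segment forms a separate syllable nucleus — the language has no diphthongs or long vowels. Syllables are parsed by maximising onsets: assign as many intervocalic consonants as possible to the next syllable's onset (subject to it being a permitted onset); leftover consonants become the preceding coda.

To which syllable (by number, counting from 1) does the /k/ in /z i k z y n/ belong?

1

Nuclei (vowels): i, y → 2 syllables.
/i…y/ gap (V1→V2): /kz/ splits as /k/ + /z/ (/z/ is the longest suffix that is a licit onset).
Putting it together: zik.zyn.
The /k/ is in the coda of syllable 1 (/zik/).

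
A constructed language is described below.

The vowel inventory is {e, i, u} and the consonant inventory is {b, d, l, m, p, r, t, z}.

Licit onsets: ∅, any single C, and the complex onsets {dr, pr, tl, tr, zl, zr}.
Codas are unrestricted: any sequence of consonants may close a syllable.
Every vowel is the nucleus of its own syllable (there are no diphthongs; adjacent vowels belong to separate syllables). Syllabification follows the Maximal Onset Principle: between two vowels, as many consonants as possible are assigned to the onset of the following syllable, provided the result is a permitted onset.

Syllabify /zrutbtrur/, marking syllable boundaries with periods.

Vowels present: u, u; each is a nucleus, giving 2 syllables.
/u…u/ gap (V1→V2): /tbtr/ — longest licit onset from the right is /tr/, leaving /tb/ as coda.

zrutb.trur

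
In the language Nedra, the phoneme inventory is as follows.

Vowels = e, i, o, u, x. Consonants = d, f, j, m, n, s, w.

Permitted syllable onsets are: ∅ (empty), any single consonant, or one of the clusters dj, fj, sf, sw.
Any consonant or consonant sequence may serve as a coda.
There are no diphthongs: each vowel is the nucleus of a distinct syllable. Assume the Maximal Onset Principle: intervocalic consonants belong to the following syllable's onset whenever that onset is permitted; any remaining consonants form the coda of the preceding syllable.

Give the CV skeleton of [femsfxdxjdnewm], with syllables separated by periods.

The vowels are e, x, x, e — 4 nuclei, so 4 syllables.
/e…x/ gap (V1→V2): /msf/ splits as /m/ + /sf/ (/sf/ is the longest suffix that is a licit onset).
/x…x/ gap (V2→V3): /d/ → onset of the next syllable (single consonants are always licit onsets).
/x…e/ gap (V3→V4): /jdn/ splits as /jd/ + /n/ (/n/ is the longest suffix that is a licit onset).
Putting it together: fem.sfx.dxjd.newm.
Mapping each syllable to C/V: /fem/ → CVC, /sfx/ → CCV, /dxjd/ → CVCC, /newm/ → CVCC.

CVC.CCV.CVCC.CVCC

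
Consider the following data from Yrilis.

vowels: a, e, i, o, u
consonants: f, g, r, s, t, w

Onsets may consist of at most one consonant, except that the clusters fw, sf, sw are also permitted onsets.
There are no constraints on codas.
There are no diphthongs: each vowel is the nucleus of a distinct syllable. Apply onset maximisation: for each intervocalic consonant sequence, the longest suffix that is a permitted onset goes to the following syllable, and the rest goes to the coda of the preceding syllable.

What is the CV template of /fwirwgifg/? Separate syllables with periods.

Nuclei (vowels): i, i → 2 syllables.
σ1/σ2 boundary: /rwg/ splits as /rw/ + /g/ (/g/ is the longest suffix that is a licit onset).
Result: fwirw.gifg.
Mapping each syllable to C/V: /fwirw/ → CCVCC, /gifg/ → CVCC.

CCVCC.CVCC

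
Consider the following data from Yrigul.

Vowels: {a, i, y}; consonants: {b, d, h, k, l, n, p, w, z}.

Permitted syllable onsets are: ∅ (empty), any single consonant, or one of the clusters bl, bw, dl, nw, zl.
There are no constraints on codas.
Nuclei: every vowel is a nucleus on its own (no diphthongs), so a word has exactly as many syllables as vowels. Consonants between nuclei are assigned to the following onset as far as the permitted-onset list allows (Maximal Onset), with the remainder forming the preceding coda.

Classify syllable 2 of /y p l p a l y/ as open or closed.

The vowels are y, a, y — 3 nuclei, so 3 syllables.
Between /y/ (V1) and /a/ (V2): cluster /plp/ — the longest permitted-onset suffix is /p/; onset = /p/, preceding coda = /pl/.
Between /a/ (V2) and /y/ (V3): /l/ → onset of the next syllable (single consonants are always licit onsets).
So the parse is ypl.pa.ly.
Syllable 2 is /pa/; it ends in its nucleus with no coda, so it is open.

open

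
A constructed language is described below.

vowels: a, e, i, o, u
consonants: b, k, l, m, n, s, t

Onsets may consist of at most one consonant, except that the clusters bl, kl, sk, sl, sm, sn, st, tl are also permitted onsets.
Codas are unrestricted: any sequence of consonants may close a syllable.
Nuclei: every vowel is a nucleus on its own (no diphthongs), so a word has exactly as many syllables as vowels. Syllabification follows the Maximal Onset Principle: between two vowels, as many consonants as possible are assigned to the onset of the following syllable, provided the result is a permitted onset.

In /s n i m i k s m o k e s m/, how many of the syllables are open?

2

The vowels are i, i, o, e — 4 nuclei, so 4 syllables.
Between /i/ (V1) and /i/ (V2): just /m/ — single C goes to the following onset.
Between /i/ (V2) and /o/ (V3): cluster /ksm/ — the longest permitted-onset suffix is /sm/; onset = /sm/, preceding coda = /k/.
Between /o/ (V3) and /e/ (V4): /k/ is a single consonant, so it becomes the next onset.
Syllabification: sni.mik.smo.kesm.
Classifying each syllable: /sni/ (open), /mik/ (closed), /smo/ (open), /kesm/ (closed).
Open syllables: 2.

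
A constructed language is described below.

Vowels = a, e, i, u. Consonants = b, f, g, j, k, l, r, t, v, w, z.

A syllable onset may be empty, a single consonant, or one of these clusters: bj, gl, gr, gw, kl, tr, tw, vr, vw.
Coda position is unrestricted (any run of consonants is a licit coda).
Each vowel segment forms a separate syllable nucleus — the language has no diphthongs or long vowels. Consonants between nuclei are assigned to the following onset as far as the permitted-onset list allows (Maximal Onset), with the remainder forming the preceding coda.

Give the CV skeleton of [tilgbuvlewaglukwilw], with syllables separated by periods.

CVCC.CVC.CV.CV.CCVC.CVCC

The vowels are i, u, e, a, u, i — 6 nuclei, so 6 syllables.
V1 /i/ – V2 /u/: cluster /lgb/ — the longest permitted-onset suffix is /b/; onset = /b/, preceding coda = /lg/.
V2 /u/ – V3 /e/: /vl/; trying suffixes from longest down, /l/ is the first permitted one, so coda /v/ | onset /l/.
V3 /e/ – V4 /a/: /w/ → onset of the next syllable (single consonants are always licit onsets).
V4 /a/ – V5 /u/: cluster /gl/ — /gl/ is itself a permitted onset, so the whole cluster goes right; preceding coda = ∅.
V5 /u/ – V6 /i/: /kw/ — longest licit onset from the right is /w/, leaving /k/ as coda.
Putting it together: tilg.buv.le.wa.gluk.wilw.
Mapping each syllable to C/V: /tilg/ → CVCC, /buv/ → CVC, /le/ → CV, /wa/ → CV, /gluk/ → CCVC, /wilw/ → CVCC.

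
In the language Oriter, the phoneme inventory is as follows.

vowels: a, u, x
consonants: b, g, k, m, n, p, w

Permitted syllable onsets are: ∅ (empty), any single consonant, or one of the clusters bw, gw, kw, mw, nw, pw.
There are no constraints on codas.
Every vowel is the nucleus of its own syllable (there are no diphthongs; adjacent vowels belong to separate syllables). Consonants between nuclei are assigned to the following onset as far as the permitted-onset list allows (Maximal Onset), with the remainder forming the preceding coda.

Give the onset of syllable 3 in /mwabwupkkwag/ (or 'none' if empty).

Vowels present: a, u, a; each is a nucleus, giving 3 syllables.
V1 /a/ – V2 /u/: /bw/ is a licit onset in full, so it all attaches to the next syllable.
V2 /u/ – V3 /a/: cluster /pkkw/ — the longest permitted-onset suffix is /kw/; onset = /kw/, preceding coda = /pk/.
Syllabification: mwa.bwupk.kwag.
Syllable 3 is /kwag/: onset /kw/, nucleus /a/, coda /g/.

kw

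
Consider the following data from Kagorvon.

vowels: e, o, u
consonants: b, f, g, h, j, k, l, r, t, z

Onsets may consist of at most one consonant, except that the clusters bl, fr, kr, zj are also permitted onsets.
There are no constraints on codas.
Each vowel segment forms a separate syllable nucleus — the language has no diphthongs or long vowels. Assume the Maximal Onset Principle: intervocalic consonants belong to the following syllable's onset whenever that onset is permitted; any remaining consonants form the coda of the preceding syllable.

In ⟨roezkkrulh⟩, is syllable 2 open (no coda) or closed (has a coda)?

The vowels are o, e, u — 3 nuclei, so 3 syllables.
Between /o/ (V1) and /e/ (V2): hiatus — the boundary sits between the two vowels.
Between /e/ (V2) and /u/ (V3): /zkkr/ — longest licit onset from the right is /kr/, leaving /zk/ as coda.
Result: ro.ezk.krulh.
Syllable 2 is /ezk/ with coda /zk/, so it is closed.

closed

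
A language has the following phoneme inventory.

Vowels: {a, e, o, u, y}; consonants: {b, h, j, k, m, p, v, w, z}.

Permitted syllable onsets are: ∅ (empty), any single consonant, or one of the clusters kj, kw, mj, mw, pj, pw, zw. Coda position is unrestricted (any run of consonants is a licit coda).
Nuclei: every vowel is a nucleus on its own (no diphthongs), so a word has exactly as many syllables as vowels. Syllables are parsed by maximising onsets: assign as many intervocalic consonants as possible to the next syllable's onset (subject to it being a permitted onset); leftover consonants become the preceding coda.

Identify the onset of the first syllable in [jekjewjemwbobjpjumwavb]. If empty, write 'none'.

j

Vowels present: e, e, e, o, u, a; each is a nucleus, giving 6 syllables.
Between /e/ (V1) and /e/ (V2): /kj/ — entire cluster is a permitted onset → onset /kj/, coda ∅.
Between /e/ (V2) and /e/ (V3): /wj/; trying suffixes from longest down, /j/ is the first permitted one, so coda /w/ | onset /j/.
Between /e/ (V3) and /o/ (V4): /mwb/ — longest licit onset from the right is /b/, leaving /mw/ as coda.
Between /o/ (V4) and /u/ (V5): /bjpj/; trying suffixes from longest down, /pj/ is the first permitted one, so coda /bj/ | onset /pj/.
Between /u/ (V5) and /a/ (V6): cluster /mw/ — /mw/ is itself a permitted onset, so the whole cluster goes right; preceding coda = ∅.
Putting it together: je.kjew.jemw.bobj.pju.mwavb.
Syllable 1 is /je/: onset /j/, nucleus /e/, coda ∅.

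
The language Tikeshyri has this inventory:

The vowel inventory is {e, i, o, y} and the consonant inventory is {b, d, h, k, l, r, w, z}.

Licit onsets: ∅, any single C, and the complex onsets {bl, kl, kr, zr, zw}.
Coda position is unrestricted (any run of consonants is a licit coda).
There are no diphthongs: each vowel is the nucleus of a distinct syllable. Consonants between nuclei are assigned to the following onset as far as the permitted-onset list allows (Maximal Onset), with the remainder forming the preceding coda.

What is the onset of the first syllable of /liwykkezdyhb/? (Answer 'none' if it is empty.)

Nuclei (vowels): i, y, e, y → 4 syllables.
/i…y/ gap (V1→V2): /w/ → onset of the next syllable (single consonants are always licit onsets).
/y…e/ gap (V2→V3): /kk/; trying suffixes from longest down, /k/ is the first permitted one, so coda /k/ | onset /k/.
/e…y/ gap (V3→V4): cluster /zd/ — the longest permitted-onset suffix is /d/; onset = /d/, preceding coda = /z/.
So the parse is li.wyk.kez.dyhb.
Syllable 1 is /li/: onset /l/, nucleus /i/, coda ∅.

l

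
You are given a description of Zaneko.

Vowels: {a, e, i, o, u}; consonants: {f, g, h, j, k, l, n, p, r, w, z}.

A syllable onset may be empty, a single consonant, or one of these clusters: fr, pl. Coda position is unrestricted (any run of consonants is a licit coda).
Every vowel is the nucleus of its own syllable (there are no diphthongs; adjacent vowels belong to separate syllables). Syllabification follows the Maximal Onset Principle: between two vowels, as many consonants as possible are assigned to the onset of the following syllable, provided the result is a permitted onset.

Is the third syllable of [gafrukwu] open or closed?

Nuclei (vowels): a, u, u → 3 syllables.
Between /a/ (V1) and /u/ (V2): /fr/ — entire cluster is a permitted onset → onset /fr/, coda ∅.
Between /u/ (V2) and /u/ (V3): /kw/; trying suffixes from longest down, /w/ is the first permitted one, so coda /k/ | onset /w/.
Syllabification: ga.fruk.wu.
Syllable 3 is /wu/; it ends in its nucleus with no coda, so it is open.

open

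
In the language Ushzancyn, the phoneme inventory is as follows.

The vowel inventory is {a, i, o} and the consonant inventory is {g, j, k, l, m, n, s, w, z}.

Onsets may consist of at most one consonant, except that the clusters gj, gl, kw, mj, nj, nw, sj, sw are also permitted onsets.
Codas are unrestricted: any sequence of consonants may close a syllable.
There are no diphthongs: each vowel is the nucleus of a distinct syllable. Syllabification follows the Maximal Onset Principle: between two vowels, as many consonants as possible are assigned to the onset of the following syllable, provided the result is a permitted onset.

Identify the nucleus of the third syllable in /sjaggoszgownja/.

o

The vowels are a, o, o, a — 4 nuclei, so 4 syllables.
The third nucleus (vowel 3 from the left) is /o/.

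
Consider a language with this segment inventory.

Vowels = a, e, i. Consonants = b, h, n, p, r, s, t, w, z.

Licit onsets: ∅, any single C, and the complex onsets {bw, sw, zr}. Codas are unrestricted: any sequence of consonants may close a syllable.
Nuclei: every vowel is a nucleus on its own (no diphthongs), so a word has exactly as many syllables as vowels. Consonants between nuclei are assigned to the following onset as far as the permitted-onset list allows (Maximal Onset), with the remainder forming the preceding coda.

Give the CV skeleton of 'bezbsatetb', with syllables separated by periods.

Nuclei (vowels): e, a, e → 3 syllables.
V1 /e/ – V2 /a/: /zbs/; trying suffixes from longest down, /s/ is the first permitted one, so coda /zb/ | onset /s/.
V2 /a/ – V3 /e/: just /t/ — single C goes to the following onset.
Putting it together: bezb.sa.tetb.
Mapping each syllable to C/V: /bezb/ → CVCC, /sa/ → CV, /tetb/ → CVCC.

CVCC.CV.CVCC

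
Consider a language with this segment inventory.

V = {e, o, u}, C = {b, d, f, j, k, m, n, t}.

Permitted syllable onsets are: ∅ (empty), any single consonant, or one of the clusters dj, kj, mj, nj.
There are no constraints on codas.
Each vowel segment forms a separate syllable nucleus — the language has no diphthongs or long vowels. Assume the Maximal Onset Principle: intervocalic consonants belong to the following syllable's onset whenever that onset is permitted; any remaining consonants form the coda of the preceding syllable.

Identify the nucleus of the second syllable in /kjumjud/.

u

Vowels present: u, u; each is a nucleus, giving 2 syllables.
The second nucleus (vowel 2 from the left) is /u/.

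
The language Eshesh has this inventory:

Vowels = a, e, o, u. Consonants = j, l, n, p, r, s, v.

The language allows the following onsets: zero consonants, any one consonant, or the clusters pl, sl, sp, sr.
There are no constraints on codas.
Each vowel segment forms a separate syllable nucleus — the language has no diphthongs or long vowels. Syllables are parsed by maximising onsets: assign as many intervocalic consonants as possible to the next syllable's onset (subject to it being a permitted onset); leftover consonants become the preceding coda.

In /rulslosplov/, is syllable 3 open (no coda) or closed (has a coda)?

closed

Nuclei (vowels): u, o, o → 3 syllables.
σ1/σ2 boundary: /lsl/ splits as /l/ + /sl/ (/sl/ is the longest suffix that is a licit onset).
σ2/σ3 boundary: /spl/ — longest licit onset from the right is /pl/, leaving /s/ as coda.
Syllabification: rul.slos.plov.
Syllable 3 is /plov/ with coda /v/, so it is closed.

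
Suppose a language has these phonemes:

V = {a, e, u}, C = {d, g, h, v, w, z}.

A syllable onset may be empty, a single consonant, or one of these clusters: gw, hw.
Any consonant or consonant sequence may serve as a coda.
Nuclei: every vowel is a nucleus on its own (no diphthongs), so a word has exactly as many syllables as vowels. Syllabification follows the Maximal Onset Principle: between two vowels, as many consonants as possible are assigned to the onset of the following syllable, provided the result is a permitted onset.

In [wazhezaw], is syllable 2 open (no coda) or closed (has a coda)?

open

The vowels are a, e, a — 3 nuclei, so 3 syllables.
σ1/σ2 boundary: cluster /zh/ — the longest permitted-onset suffix is /h/; onset = /h/, preceding coda = /z/.
σ2/σ3 boundary: just /z/ — single C goes to the following onset.
Syllabification: waz.he.zaw.
Syllable 2 is /he/; it ends in its nucleus with no coda, so it is open.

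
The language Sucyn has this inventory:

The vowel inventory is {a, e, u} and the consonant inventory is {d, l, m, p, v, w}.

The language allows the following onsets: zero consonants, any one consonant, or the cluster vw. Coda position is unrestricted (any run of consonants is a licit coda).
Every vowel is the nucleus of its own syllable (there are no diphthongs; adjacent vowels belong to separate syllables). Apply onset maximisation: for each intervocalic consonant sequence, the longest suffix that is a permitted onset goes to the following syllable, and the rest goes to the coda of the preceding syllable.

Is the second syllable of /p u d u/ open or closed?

Nuclei (vowels): u, u → 2 syllables.
V1 /u/ – V2 /u/: /d/ is a single consonant, so it becomes the next onset.
So the parse is pu.du.
Syllable 2 is /du/; it ends in its nucleus with no coda, so it is open.

open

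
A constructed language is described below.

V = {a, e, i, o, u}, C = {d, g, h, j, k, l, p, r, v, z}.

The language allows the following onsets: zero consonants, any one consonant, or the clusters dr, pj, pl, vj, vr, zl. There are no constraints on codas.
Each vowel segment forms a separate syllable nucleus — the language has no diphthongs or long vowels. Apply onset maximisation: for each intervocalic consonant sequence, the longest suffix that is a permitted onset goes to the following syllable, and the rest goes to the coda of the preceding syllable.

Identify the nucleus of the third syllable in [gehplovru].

Vowels present: e, o, u; each is a nucleus, giving 3 syllables.
The third nucleus (vowel 3 from the left) is /u/.

u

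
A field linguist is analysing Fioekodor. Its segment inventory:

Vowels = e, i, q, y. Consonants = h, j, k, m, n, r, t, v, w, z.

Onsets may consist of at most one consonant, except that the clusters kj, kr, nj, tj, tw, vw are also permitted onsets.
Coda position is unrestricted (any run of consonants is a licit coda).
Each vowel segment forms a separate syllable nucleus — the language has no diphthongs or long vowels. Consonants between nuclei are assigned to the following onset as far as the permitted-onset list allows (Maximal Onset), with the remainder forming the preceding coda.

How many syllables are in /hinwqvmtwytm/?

The vowels are i, q, y — 3 nuclei, so 3 syllables.

3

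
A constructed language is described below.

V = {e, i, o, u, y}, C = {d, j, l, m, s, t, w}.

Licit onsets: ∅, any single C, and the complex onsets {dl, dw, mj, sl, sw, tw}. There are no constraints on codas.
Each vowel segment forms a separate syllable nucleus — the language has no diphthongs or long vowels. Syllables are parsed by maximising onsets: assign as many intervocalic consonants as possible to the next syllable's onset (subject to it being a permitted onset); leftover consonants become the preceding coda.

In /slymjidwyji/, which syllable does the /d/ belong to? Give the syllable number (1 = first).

The vowels are y, i, y, i — 4 nuclei, so 4 syllables.
σ1/σ2 boundary: cluster /mj/ — /mj/ is itself a permitted onset, so the whole cluster goes right; preceding coda = ∅.
σ2/σ3 boundary: cluster /dw/ — /dw/ is itself a permitted onset, so the whole cluster goes right; preceding coda = ∅.
σ3/σ4 boundary: /j/ → onset of the next syllable (single consonants are always licit onsets).
Putting it together: sly.mji.dwy.ji.
The /d/ is in the onset of syllable 3 (/dwy/).

3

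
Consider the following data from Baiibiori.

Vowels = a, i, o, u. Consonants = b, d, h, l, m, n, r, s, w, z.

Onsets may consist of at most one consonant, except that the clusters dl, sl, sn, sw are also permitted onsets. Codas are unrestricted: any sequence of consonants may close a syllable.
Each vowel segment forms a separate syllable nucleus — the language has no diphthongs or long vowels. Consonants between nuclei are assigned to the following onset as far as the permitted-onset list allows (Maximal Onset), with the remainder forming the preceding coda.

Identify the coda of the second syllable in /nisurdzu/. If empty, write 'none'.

Vowels present: i, u, u; each is a nucleus, giving 3 syllables.
/i…u/ gap (V1→V2): /s/ is a single consonant, so it becomes the next onset.
/u…u/ gap (V2→V3): cluster /rdz/ — the longest permitted-onset suffix is /z/; onset = /z/, preceding coda = /rd/.
Putting it together: ni.surd.zu.
Syllable 2 is /surd/: onset /s/, nucleus /u/, coda /rd/.

rd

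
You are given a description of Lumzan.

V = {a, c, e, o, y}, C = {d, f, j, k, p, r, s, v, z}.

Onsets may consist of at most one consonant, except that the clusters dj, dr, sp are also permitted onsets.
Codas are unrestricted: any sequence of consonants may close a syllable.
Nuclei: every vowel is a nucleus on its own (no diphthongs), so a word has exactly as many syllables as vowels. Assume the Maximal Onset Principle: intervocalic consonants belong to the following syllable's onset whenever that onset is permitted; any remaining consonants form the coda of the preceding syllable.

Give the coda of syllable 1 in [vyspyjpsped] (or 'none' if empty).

none

Nuclei (vowels): y, y, e → 3 syllables.
σ1/σ2 boundary: cluster /sp/ — /sp/ is itself a permitted onset, so the whole cluster goes right; preceding coda = ∅.
σ2/σ3 boundary: /jpsp/; trying suffixes from longest down, /sp/ is the first permitted one, so coda /jp/ | onset /sp/.
Putting it together: vy.spyjp.sped.
Syllable 1 is /vy/: onset /v/, nucleus /y/, coda ∅.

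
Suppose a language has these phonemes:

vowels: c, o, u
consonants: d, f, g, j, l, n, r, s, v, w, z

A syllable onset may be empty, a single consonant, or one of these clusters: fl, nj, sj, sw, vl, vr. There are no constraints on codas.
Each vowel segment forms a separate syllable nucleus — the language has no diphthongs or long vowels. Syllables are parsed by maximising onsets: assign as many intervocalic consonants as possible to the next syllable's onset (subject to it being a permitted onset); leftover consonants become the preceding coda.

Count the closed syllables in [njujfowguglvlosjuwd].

4

Nuclei (vowels): u, o, u, o, u → 5 syllables.
σ1/σ2 boundary: /jf/ — longest licit onset from the right is /f/, leaving /j/ as coda.
σ2/σ3 boundary: /wg/ splits as /w/ + /g/ (/g/ is the longest suffix that is a licit onset).
σ3/σ4 boundary: /glvl/ splits as /gl/ + /vl/ (/vl/ is the longest suffix that is a licit onset).
σ4/σ5 boundary: /sj/ — entire cluster is a permitted onset → onset /sj/, coda ∅.
Syllabification: njuj.fow.gugl.vlo.sjuwd.
Classifying each syllable: /njuj/ (closed), /fow/ (closed), /gugl/ (closed), /vlo/ (open), /sjuwd/ (closed).
Closed syllables: 4.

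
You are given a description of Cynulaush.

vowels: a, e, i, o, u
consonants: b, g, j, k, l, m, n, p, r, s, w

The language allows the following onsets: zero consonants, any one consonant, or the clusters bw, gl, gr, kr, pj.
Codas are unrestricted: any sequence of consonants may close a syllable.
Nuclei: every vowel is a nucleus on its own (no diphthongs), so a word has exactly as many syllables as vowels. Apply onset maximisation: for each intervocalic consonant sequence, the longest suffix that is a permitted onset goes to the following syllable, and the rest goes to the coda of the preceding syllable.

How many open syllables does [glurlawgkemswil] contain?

0

The vowels are u, a, e, i — 4 nuclei, so 4 syllables.
Between /u/ (V1) and /a/ (V2): /rl/ splits as /r/ + /l/ (/l/ is the longest suffix that is a licit onset).
Between /a/ (V2) and /e/ (V3): /wgk/ splits as /wg/ + /k/ (/k/ is the longest suffix that is a licit onset).
Between /e/ (V3) and /i/ (V4): /msw/ — longest licit onset from the right is /w/, leaving /ms/ as coda.
Putting it together: glur.lawg.kems.wil.
Classifying each syllable: /glur/ (closed), /lawg/ (closed), /kems/ (closed), /wil/ (closed).
Open syllables: 0.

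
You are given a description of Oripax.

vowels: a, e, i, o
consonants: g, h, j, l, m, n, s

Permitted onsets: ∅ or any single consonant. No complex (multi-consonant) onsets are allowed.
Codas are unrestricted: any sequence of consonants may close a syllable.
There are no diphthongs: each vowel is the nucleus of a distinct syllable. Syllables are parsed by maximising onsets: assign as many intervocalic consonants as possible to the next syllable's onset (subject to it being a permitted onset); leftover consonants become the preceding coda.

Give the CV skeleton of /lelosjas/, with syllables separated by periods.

CV.CVC.CVC

Vowels present: e, o, a; each is a nucleus, giving 3 syllables.
σ1/σ2 boundary: /l/ → onset of the next syllable (single consonants are always licit onsets).
σ2/σ3 boundary: /sj/; trying suffixes from longest down, /j/ is the first permitted one, so coda /s/ | onset /j/.
So the parse is le.los.jas.
Mapping each syllable to C/V: /le/ → CV, /los/ → CVC, /jas/ → CVC.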